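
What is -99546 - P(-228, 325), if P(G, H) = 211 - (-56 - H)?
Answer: -100138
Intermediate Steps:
P(G, H) = 267 + H (P(G, H) = 211 + (56 + H) = 267 + H)
-99546 - P(-228, 325) = -99546 - (267 + 325) = -99546 - 1*592 = -99546 - 592 = -100138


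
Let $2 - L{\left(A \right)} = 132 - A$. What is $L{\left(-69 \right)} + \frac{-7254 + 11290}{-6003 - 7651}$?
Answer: $- \frac{1360591}{6827} \approx -199.3$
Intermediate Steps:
$L{\left(A \right)} = -130 + A$ ($L{\left(A \right)} = 2 - \left(132 - A\right) = 2 + \left(-132 + A\right) = -130 + A$)
$L{\left(-69 \right)} + \frac{-7254 + 11290}{-6003 - 7651} = \left(-130 - 69\right) + \frac{-7254 + 11290}{-6003 - 7651} = -199 + \frac{4036}{-13654} = -199 + 4036 \left(- \frac{1}{13654}\right) = -199 - \frac{2018}{6827} = - \frac{1360591}{6827}$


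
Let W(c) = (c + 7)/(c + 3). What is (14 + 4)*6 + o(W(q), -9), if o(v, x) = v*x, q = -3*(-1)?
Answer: 93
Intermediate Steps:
q = 3 (q = -1*(-3) = 3)
W(c) = (7 + c)/(3 + c)
(14 + 4)*6 + o(W(q), -9) = (14 + 4)*6 + ((7 + 3)/(3 + 3))*(-9) = 18*6 + (10/6)*(-9) = 108 + ((1/6)*10)*(-9) = 108 + (5/3)*(-9) = 108 - 15 = 93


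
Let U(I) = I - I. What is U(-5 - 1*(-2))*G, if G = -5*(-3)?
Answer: 0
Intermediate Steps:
U(I) = 0
G = 15
U(-5 - 1*(-2))*G = 0*15 = 0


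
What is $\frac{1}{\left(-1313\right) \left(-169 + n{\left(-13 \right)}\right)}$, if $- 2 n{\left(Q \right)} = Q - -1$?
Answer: $\frac{1}{214019} \approx 4.6725 \cdot 10^{-6}$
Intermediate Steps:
$n{\left(Q \right)} = - \frac{1}{2} - \frac{Q}{2}$ ($n{\left(Q \right)} = - \frac{Q - -1}{2} = - \frac{Q + 1}{2} = - \frac{1 + Q}{2} = - \frac{1}{2} - \frac{Q}{2}$)
$\frac{1}{\left(-1313\right) \left(-169 + n{\left(-13 \right)}\right)} = \frac{1}{\left(-1313\right) \left(-169 - -6\right)} = \frac{1}{\left(-1313\right) \left(-169 + \left(- \frac{1}{2} + \frac{13}{2}\right)\right)} = \frac{1}{\left(-1313\right) \left(-169 + 6\right)} = \frac{1}{\left(-1313\right) \left(-163\right)} = \frac{1}{214019}$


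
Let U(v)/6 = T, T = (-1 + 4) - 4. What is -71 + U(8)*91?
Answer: -617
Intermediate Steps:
T = -1 (T = 3 - 4 = -1)
U(v) = -6 (U(v) = 6*(-1) = -6)
-71 + U(8)*91 = -71 - 6*91 = -71 - 546 = -617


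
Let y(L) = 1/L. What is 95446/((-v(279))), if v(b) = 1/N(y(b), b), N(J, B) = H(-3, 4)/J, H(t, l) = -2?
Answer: 53258868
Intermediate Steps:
N(J, B) = -2/J
v(b) = -1/(2*b) (v(b) = 1/(-2*b) = -1/(2*b))
95446/((-v(279))) = 95446/((-(-1)/(2*279))) = 95446/((-1*(-1/558))) = 95446/(1/558) = 95446*558 = 53258868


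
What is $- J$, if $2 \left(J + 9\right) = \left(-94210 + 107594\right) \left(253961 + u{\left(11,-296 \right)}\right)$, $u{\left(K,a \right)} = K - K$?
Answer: $-1699507003$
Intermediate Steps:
$u{\left(K,a \right)} = 0$
$J = 1699507003$ ($J = -9 + \frac{\left(-94210 + 107594\right) \left(253961 + 0\right)}{2} = -9 + \frac{13384 \cdot 253961}{2} = -9 + \frac{1}{2} \cdot 3399014024 = -9 + 1699507012 = 1699507003$)
$- J = \left(-1\right) 1699507003 = -1699507003$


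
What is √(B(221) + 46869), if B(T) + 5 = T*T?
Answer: √95705 ≈ 309.36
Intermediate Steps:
B(T) = -5 + T² (B(T) = -5 + T*T = -5 + T²)
√(B(221) + 46869) = √((-5 + 221²) + 46869) = √((-5 + 48841) + 46869) = √(48836 + 46869) = √95705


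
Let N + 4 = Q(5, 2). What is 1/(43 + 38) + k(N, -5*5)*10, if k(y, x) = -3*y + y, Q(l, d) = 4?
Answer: 1/81 ≈ 0.012346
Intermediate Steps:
N = 0 (N = -4 + 4 = 0)
k(y, x) = -2*y
1/(43 + 38) + k(N, -5*5)*10 = 1/(43 + 38) - 2*0*10 = 1/81 + 0*10 = 1/81 + 0 = 1/81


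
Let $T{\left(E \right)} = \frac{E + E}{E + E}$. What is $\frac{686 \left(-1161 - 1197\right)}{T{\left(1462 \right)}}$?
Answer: $-1617588$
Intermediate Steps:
$T{\left(E \right)} = 1$ ($T{\left(E \right)} = \frac{2 E}{2 E} = 2 E \frac{1}{2 E} = 1$)
$\frac{686 \left(-1161 - 1197\right)}{T{\left(1462 \right)}} = \frac{686 \left(-1161 - 1197\right)}{1} = 686 \left(-2358\right) 1 = \left(-1617588\right) 1 = -1617588$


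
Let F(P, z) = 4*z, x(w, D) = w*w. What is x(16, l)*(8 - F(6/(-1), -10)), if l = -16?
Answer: 12288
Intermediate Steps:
x(w, D) = w²
x(16, l)*(8 - F(6/(-1), -10)) = 16²*(8 - 4*(-10)) = 256*(8 - 1*(-40)) = 256*(8 + 40) = 256*48 = 12288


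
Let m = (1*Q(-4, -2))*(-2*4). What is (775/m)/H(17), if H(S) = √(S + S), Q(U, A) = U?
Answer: 775*√34/1088 ≈ 4.1535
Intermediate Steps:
m = 32 (m = (1*(-4))*(-2*4) = -4*(-8) = 32)
H(S) = √2*√S (H(S) = √(2*S) = √2*√S)
(775/m)/H(17) = (775/32)/((√2*√17)) = (775*(1/32))/(√34) = 775*(√34/34)/32 = 775*√34/1088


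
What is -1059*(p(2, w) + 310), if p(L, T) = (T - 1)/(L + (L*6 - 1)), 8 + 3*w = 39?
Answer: -4277654/13 ≈ -3.2905e+5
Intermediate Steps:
w = 31/3 (w = -8/3 + (1/3)*39 = -8/3 + 13 = 31/3 ≈ 10.333)
p(L, T) = (-1 + T)/(-1 + 7*L) (p(L, T) = (-1 + T)/(L + (6*L - 1)) = (-1 + T)/(L + (-1 + 6*L)) = (-1 + T)/(-1 + 7*L))
-1059*(p(2, w) + 310) = -1059*((-1 + 31/3)/(-1 + 7*2) + 310) = -1059*((28/3)/(-1 + 14) + 310) = -1059*((28/3)/13 + 310) = -1059*((1/13)*(28/3) + 310) = -1059*(28/39 + 310) = -1059*12118/39 = -4277654/13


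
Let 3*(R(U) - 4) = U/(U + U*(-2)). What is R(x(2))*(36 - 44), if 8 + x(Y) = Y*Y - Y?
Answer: -88/3 ≈ -29.333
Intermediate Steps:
x(Y) = -8 + Y**2 - Y (x(Y) = -8 + (Y*Y - Y) = -8 + (Y**2 - Y) = -8 + Y**2 - Y)
R(U) = 11/3 (R(U) = 4 + (U/(U + U*(-2)))/3 = 4 + (U/(U - 2*U))/3 = 4 + (U/((-U)))/3 = 4 + (U*(-1/U))/3 = 4 + (1/3)*(-1) = 4 - 1/3 = 11/3)
R(x(2))*(36 - 44) = 11*(36 - 44)/3 = (11/3)*(-8) = -88/3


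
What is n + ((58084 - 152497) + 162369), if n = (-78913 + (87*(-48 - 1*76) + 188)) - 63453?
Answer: -85010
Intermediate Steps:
n = -152966 (n = (-78913 + (87*(-48 - 76) + 188)) - 63453 = (-78913 + (87*(-124) + 188)) - 63453 = (-78913 + (-10788 + 188)) - 63453 = (-78913 - 10600) - 63453 = -89513 - 63453 = -152966)
n + ((58084 - 152497) + 162369) = -152966 + ((58084 - 152497) + 162369) = -152966 + (-94413 + 162369) = -152966 + 67956 = -85010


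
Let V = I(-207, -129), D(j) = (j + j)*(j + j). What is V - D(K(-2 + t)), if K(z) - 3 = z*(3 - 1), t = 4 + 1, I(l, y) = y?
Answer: -453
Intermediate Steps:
t = 5
K(z) = 3 + 2*z (K(z) = 3 + z*(3 - 1) = 3 + z*2 = 3 + 2*z)
D(j) = 4*j² (D(j) = (2*j)*(2*j) = 4*j²)
V = -129
V - D(K(-2 + t)) = -129 - 4*(3 + 2*(-2 + 5))² = -129 - 4*(3 + 2*3)² = -129 - 4*(3 + 6)² = -129 - 4*9² = -129 - 4*81 = -129 - 1*324 = -129 - 324 = -453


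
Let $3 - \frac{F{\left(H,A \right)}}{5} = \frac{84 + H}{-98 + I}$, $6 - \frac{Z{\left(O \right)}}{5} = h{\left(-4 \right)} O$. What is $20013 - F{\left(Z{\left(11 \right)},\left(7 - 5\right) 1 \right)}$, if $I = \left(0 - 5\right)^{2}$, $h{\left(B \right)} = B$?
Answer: $\frac{1458184}{73} \approx 19975.0$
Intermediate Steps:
$Z{\left(O \right)} = 30 + 20 O$ ($Z{\left(O \right)} = 30 - 5 \left(- 4 O\right) = 30 + 20 O$)
$I = 25$ ($I = \left(-5\right)^{2} = 25$)
$F{\left(H,A \right)} = \frac{1515}{73} + \frac{5 H}{73}$ ($F{\left(H,A \right)} = 15 - 5 \frac{84 + H}{-98 + 25} = 15 - 5 \frac{84 + H}{-73} = 15 - 5 \left(84 + H\right) \left(- \frac{1}{73}\right) = 15 - 5 \left(- \frac{84}{73} - \frac{H}{73}\right) = 15 + \left(\frac{420}{73} + \frac{5 H}{73}\right) = \frac{1515}{73} + \frac{5 H}{73}$)
$20013 - F{\left(Z{\left(11 \right)},\left(7 - 5\right) 1 \right)} = 20013 - \left(\frac{1515}{73} + \frac{5 \left(30 + 20 \cdot 11\right)}{73}\right) = 20013 - \left(\frac{1515}{73} + \frac{5 \left(30 + 220\right)}{73}\right) = 20013 - \left(\frac{1515}{73} + \frac{5}{73} \cdot 250\right) = 20013 - \left(\frac{1515}{73} + \frac{1250}{73}\right) = 20013 - \frac{2765}{73} = \frac{1458184}{73}$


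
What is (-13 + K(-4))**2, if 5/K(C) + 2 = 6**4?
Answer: 282811489/1674436 ≈ 168.90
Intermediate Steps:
K(C) = 5/1294 (K(C) = 5/(-2 + 6**4) = 5/(-2 + 1296) = 5/1294)
(-13 + K(-4))**2 = (-13 + 5/1294)**2 = (-16817/1294)**2 = 282811489/1674436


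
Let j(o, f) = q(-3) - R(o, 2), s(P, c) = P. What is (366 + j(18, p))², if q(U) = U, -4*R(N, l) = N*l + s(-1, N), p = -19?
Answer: 2211169/16 ≈ 1.3820e+5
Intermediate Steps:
R(N, l) = ¼ - N*l/4 (R(N, l) = -(N*l - 1)/4 = -(-1 + N*l)/4 = ¼ - N*l/4)
j(o, f) = -13/4 + o/2 (j(o, f) = -3 - (¼ - ¼*o*2) = -3 - (¼ - o/2) = -3 + (-¼ + o/2) = -13/4 + o/2)
(366 + j(18, p))² = (366 + (-13/4 + (½)*18))² = (366 + (-13/4 + 9))² = (366 + 23/4)² = (1487/4)² = 2211169/16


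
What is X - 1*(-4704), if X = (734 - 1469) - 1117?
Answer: 2852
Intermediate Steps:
X = -1852 (X = -735 - 1117 = -1852)
X - 1*(-4704) = -1852 - 1*(-4704) = -1852 + 4704 = 2852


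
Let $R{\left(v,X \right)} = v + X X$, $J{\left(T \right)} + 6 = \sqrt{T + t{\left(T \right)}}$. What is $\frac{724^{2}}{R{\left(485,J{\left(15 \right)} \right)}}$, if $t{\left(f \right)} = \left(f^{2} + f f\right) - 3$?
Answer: $\frac{515265008}{899761} + \frac{6290112 \sqrt{462}}{899761} \approx 722.93$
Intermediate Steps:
$t{\left(f \right)} = -3 + 2 f^{2}$ ($t{\left(f \right)} = \left(f^{2} + f^{2}\right) - 3 = 2 f^{2} - 3 = -3 + 2 f^{2}$)
$J{\left(T \right)} = -6 + \sqrt{-3 + T + 2 T^{2}}$ ($J{\left(T \right)} = -6 + \sqrt{T + \left(-3 + 2 T^{2}\right)} = -6 + \sqrt{-3 + T + 2 T^{2}}$)
$R{\left(v,X \right)} = v + X^{2}$
$\frac{724^{2}}{R{\left(485,J{\left(15 \right)} \right)}} = \frac{724^{2}}{485 + \left(-6 + \sqrt{-3 + 15 + 2 \cdot 15^{2}}\right)^{2}} = \frac{524176}{485 + \left(-6 + \sqrt{-3 + 15 + 2 \cdot 225}\right)^{2}} = \frac{524176}{485 + \left(-6 + \sqrt{-3 + 15 + 450}\right)^{2}} = \frac{524176}{485 + \left(-6 + \sqrt{462}\right)^{2}}$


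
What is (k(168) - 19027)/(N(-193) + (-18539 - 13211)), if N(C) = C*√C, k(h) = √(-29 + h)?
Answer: (19027 - √139)/(31750 + 193*I*√193) ≈ 0.59466 - 0.050218*I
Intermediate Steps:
N(C) = C^(3/2)
(k(168) - 19027)/(N(-193) + (-18539 - 13211)) = (√(-29 + 168) - 19027)/((-193)^(3/2) + (-18539 - 13211)) = (√139 - 19027)/(-193*I*√193 - 31750) = (-19027 + √139)/(-31750 - 193*I*√193)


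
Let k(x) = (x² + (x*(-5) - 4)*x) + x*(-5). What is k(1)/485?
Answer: -13/485 ≈ -0.026804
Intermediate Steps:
k(x) = x² - 5*x + x*(-4 - 5*x) (k(x) = (x² + (-5*x - 4)*x) - 5*x = (x² + (-4 - 5*x)*x) - 5*x = (x² + x*(-4 - 5*x)) - 5*x = x² - 5*x + x*(-4 - 5*x))
k(1)/485 = (-1*1*(9 + 4*1))/485 = (-1*1*(9 + 4))/485 = (-1*1*13)/485 = (1/485)*(-13) = -13/485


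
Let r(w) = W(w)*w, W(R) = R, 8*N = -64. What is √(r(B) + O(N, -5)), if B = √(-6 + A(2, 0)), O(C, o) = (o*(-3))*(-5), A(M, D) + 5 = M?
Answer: 2*I*√21 ≈ 9.1651*I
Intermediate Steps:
N = -8 (N = (⅛)*(-64) = -8)
A(M, D) = -5 + M
O(C, o) = 15*o (O(C, o) = -3*o*(-5) = 15*o)
B = 3*I (B = √(-6 + (-5 + 2)) = √(-6 - 3) = √(-9) = 3*I ≈ 3.0*I)
r(w) = w² (r(w) = w*w = w²)
√(r(B) + O(N, -5)) = √((3*I)² + 15*(-5)) = √(-9 - 75) = √(-84) = 2*I*√21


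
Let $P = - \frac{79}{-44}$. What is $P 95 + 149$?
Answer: $\frac{14061}{44} \approx 319.57$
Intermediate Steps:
$P = \frac{79}{44}$ ($P = \left(-79\right) \left(- \frac{1}{44}\right) = \frac{79}{44} \approx 1.7955$)
$P 95 + 149 = \frac{79}{44} \cdot 95 + 149 = \frac{7505}{44} + 149 = \frac{14061}{44}$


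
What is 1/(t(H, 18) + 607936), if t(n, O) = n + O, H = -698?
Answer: 1/607256 ≈ 1.6468e-6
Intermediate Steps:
t(n, O) = O + n
1/(t(H, 18) + 607936) = 1/((18 - 698) + 607936) = 1/(-680 + 607936) = 1/607256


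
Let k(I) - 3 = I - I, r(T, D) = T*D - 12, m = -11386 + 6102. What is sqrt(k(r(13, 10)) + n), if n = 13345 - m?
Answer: 2*sqrt(4658) ≈ 136.50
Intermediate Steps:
m = -5284
r(T, D) = -12 + D*T (r(T, D) = D*T - 12 = -12 + D*T)
n = 18629 (n = 13345 - 1*(-5284) = 13345 + 5284 = 18629)
k(I) = 3 (k(I) = 3 + (I - I) = 3 + 0 = 3)
sqrt(k(r(13, 10)) + n) = sqrt(3 + 18629) = sqrt(18632) = 2*sqrt(4658)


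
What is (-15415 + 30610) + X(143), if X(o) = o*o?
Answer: 35644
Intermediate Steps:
X(o) = o**2
(-15415 + 30610) + X(143) = (-15415 + 30610) + 143**2 = 15195 + 20449 = 35644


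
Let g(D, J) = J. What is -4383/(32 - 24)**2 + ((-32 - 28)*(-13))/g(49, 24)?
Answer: -2303/64 ≈ -35.984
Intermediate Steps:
-4383/(32 - 24)**2 + ((-32 - 28)*(-13))/g(49, 24) = -4383/(32 - 24)**2 + ((-32 - 28)*(-13))/24 = -4383/(8**2) - 60*(-13)*(1/24) = -4383/64 + 780*(1/24) = -4383*1/64 + 65/2 = -4383/64 + 65/2 = -2303/64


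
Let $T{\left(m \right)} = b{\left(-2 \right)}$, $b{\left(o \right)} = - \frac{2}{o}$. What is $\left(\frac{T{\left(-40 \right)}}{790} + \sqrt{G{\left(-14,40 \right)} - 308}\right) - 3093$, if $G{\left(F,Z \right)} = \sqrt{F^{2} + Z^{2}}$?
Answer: $- \frac{2443469}{790} + i \sqrt{308 - 2 \sqrt{449}} \approx -3093.0 + 16.298 i$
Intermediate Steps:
$T{\left(m \right)} = 1$ ($T{\left(m \right)} = - \frac{2}{-2} = \left(-2\right) \left(- \frac{1}{2}\right) = 1$)
$\left(\frac{T{\left(-40 \right)}}{790} + \sqrt{G{\left(-14,40 \right)} - 308}\right) - 3093 = \left(1 \cdot \frac{1}{790} + \sqrt{\sqrt{\left(-14\right)^{2} + 40^{2}} - 308}\right) - 3093 = \left(1 \cdot \frac{1}{790} + \sqrt{\sqrt{196 + 1600} - 308}\right) - 3093 = \left(\frac{1}{790} + \sqrt{\sqrt{1796} - 308}\right) - 3093 = \left(\frac{1}{790} + \sqrt{2 \sqrt{449} - 308}\right) - 3093 = \left(\frac{1}{790} + \sqrt{-308 + 2 \sqrt{449}}\right) - 3093 = - \frac{2443469}{790} + \sqrt{-308 + 2 \sqrt{449}}$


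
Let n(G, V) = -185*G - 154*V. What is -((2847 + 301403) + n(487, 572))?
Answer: -126067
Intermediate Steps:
-((2847 + 301403) + n(487, 572)) = -((2847 + 301403) + (-185*487 - 154*572)) = -(304250 + (-90095 - 88088)) = -(304250 - 178183) = -1*126067 = -126067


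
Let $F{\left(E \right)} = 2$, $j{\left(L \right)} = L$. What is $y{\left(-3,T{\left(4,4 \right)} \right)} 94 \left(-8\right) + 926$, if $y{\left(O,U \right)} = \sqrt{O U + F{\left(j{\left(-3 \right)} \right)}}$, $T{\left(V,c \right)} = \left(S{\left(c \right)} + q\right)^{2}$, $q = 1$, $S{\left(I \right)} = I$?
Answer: $926 - 752 i \sqrt{73} \approx 926.0 - 6425.1 i$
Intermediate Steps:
$T{\left(V,c \right)} = \left(1 + c\right)^{2}$ ($T{\left(V,c \right)} = \left(c + 1\right)^{2} = \left(1 + c\right)^{2}$)
$y{\left(O,U \right)} = \sqrt{2 + O U}$ ($y{\left(O,U \right)} = \sqrt{O U + 2} = \sqrt{2 + O U}$)
$y{\left(-3,T{\left(4,4 \right)} \right)} 94 \left(-8\right) + 926 = \sqrt{2 - 3 \left(1 + 4\right)^{2}} \cdot 94 \left(-8\right) + 926 = \sqrt{2 - 3 \cdot 5^{2}} \left(-752\right) + 926 = \sqrt{2 - 75} \left(-752\right) + 926 = \sqrt{-73} \left(-752\right) + 926 = i \sqrt{73} \left(-752\right) + 926 = - 752 i \sqrt{73} + 926 = 926 - 752 i \sqrt{73}$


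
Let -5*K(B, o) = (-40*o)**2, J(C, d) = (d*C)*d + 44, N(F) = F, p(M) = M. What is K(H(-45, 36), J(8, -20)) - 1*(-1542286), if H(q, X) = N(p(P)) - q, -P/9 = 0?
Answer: -3365989234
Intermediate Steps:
P = 0 (P = -9*0 = 0)
J(C, d) = 44 + C*d**2 (J(C, d) = (C*d)*d + 44 = C*d**2 + 44 = 44 + C*d**2)
H(q, X) = -q (H(q, X) = 0 - q = -q)
K(B, o) = -320*o**2 (K(B, o) = -1600*o**2/5 = -320*o**2)
K(H(-45, 36), J(8, -20)) - 1*(-1542286) = -320*(44 + 8*(-20)**2)**2 - 1*(-1542286) = -320*(44 + 8*400)**2 + 1542286 = -320*(44 + 3200)**2 + 1542286 = -320*3244**2 + 1542286 = -320*10523536 + 1542286 = -3367531520 + 1542286 = -3365989234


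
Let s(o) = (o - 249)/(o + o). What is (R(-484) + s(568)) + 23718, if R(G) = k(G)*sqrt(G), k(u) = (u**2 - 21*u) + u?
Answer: 26943967/1136 + 5366592*I ≈ 23718.0 + 5.3666e+6*I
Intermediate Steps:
k(u) = u**2 - 20*u
R(G) = G**(3/2)*(-20 + G) (R(G) = (G*(-20 + G))*sqrt(G) = G**(3/2)*(-20 + G))
s(o) = (-249 + o)/(2*o) (s(o) = (-249 + o)/((2*o)) = (-249 + o)*(1/(2*o)) = (-249 + o)/(2*o))
(R(-484) + s(568)) + 23718 = ((-484)**(3/2)*(-20 - 484) + (1/2)*(-249 + 568)/568) + 23718 = (-10648*I*(-504) + (1/2)*(1/568)*319) + 23718 = (5366592*I + 319/1136) + 23718 = (319/1136 + 5366592*I) + 23718 = 26943967/1136 + 5366592*I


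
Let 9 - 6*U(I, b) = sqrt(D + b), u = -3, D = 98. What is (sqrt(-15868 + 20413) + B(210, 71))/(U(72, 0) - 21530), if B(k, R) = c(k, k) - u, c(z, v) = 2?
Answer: -553590/2383592449 - 332154*sqrt(505)/2383592449 + 18*sqrt(1010)/2383592449 + 30*sqrt(2)/2383592449 ≈ -0.0033635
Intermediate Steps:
B(k, R) = 5 (B(k, R) = 2 - 1*(-3) = 2 + 3 = 5)
U(I, b) = 3/2 - sqrt(98 + b)/6
(sqrt(-15868 + 20413) + B(210, 71))/(U(72, 0) - 21530) = (sqrt(-15868 + 20413) + 5)/((3/2 - sqrt(98 + 0)/6) - 21530) = (sqrt(4545) + 5)/((3/2 - 7*sqrt(2)/6) - 21530) = (3*sqrt(505) + 5)/((3/2 - 7*sqrt(2)/6) - 21530) = (5 + 3*sqrt(505))/((3/2 - 7*sqrt(2)/6) - 21530) = (5 + 3*sqrt(505))/(-43057/2 - 7*sqrt(2)/6)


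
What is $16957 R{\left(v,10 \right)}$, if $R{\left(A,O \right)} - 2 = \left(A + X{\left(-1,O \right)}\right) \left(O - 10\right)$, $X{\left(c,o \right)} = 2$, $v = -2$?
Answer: $33914$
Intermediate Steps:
$R{\left(A,O \right)} = 2 + \left(-10 + O\right) \left(2 + A\right)$ ($R{\left(A,O \right)} = 2 + \left(A + 2\right) \left(O - 10\right) = 2 + \left(2 + A\right) \left(-10 + O\right) = 2 + \left(-10 + O\right) \left(2 + A\right)$)
$16957 R{\left(v,10 \right)} = 16957 \left(-18 - -20 + 2 \cdot 10 - 20\right) = 16957 \left(-18 + 20 + 20 - 20\right) = 16957 \cdot 2 = 33914$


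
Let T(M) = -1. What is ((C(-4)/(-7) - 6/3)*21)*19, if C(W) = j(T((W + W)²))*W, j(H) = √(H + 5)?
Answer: -342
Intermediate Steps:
j(H) = √(5 + H)
C(W) = 2*W (C(W) = √(5 - 1)*W = √4*W = 2*W)
((C(-4)/(-7) - 6/3)*21)*19 = (((2*(-4))/(-7) - 6/3)*21)*19 = ((-8*(-⅐) - 6*⅓)*21)*19 = ((8/7 - 2)*21)*19 = -6/7*21*19 = -18*19 = -342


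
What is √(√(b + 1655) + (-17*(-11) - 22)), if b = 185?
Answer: √(165 + 4*√115) ≈ 14.419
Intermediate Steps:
√(√(b + 1655) + (-17*(-11) - 22)) = √(√(185 + 1655) + (-17*(-11) - 22)) = √(√1840 + (187 - 22)) = √(4*√115 + 165) = √(165 + 4*√115)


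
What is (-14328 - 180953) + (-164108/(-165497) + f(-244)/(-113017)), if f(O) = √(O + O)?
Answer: -32318255549/165497 - 2*I*√122/113017 ≈ -1.9528e+5 - 0.00019546*I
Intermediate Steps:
f(O) = √2*√O (f(O) = √(2*O) = √2*√O)
(-14328 - 180953) + (-164108/(-165497) + f(-244)/(-113017)) = (-14328 - 180953) + (-164108/(-165497) + (√2*√(-244))/(-113017)) = -195281 + (-164108*(-1/165497) + (√2*(2*I*√61))*(-1/113017)) = -195281 + (164108/165497 + (2*I*√122)*(-1/113017)) = -195281 + (164108/165497 - 2*I*√122/113017) = -32318255549/165497 - 2*I*√122/113017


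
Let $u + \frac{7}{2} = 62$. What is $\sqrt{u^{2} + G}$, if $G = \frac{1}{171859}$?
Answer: $\frac{\sqrt{404311677582445}}{343718} \approx 58.5$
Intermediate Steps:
$u = \frac{117}{2}$ ($u = - \frac{7}{2} + 62 = \frac{117}{2} \approx 58.5$)
$G = \frac{1}{171859} \approx 5.8187 \cdot 10^{-6}$
$\sqrt{u^{2} + G} = \sqrt{\left(\frac{117}{2}\right)^{2} + \frac{1}{171859}} = \sqrt{\frac{13689}{4} + \frac{1}{171859}} = \sqrt{\frac{2352577855}{687436}} = \frac{\sqrt{404311677582445}}{343718}$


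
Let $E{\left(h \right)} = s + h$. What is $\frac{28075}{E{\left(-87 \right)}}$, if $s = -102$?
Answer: $- \frac{28075}{189} \approx -148.54$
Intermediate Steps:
$E{\left(h \right)} = -102 + h$
$\frac{28075}{E{\left(-87 \right)}} = \frac{28075}{-102 - 87} = \frac{28075}{-189} = 28075 \left(- \frac{1}{189}\right) = - \frac{28075}{189}$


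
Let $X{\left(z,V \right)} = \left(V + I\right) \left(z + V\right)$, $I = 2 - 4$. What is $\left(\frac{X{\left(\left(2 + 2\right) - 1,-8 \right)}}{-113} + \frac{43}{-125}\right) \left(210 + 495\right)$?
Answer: $- \frac{1566369}{2825} \approx -554.47$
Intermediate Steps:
$I = -2$
$X{\left(z,V \right)} = \left(-2 + V\right) \left(V + z\right)$ ($X{\left(z,V \right)} = \left(V - 2\right) \left(z + V\right) = \left(-2 + V\right) \left(V + z\right)$)
$\left(\frac{X{\left(\left(2 + 2\right) - 1,-8 \right)}}{-113} + \frac{43}{-125}\right) \left(210 + 495\right) = \left(\frac{\left(-8\right)^{2} - -16 - 2 \left(\left(2 + 2\right) - 1\right) - 8 \left(\left(2 + 2\right) - 1\right)}{-113} + \frac{43}{-125}\right) \left(210 + 495\right) = \left(\left(64 + 16 - 2 \left(4 - 1\right) - 8 \left(4 - 1\right)\right) \left(- \frac{1}{113}\right) + 43 \left(- \frac{1}{125}\right)\right) 705 = \left(\left(64 + 16 - 6 - 24\right) \left(- \frac{1}{113}\right) - \frac{43}{125}\right) 705 = \left(50 \left(- \frac{1}{113}\right) - \frac{43}{125}\right) 705 = \left(- \frac{50}{113} - \frac{43}{125}\right) 705 = \left(- \frac{11109}{14125}\right) 705 = - \frac{1566369}{2825}$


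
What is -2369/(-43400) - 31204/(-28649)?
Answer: 1422123081/1243366600 ≈ 1.1438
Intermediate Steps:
-2369/(-43400) - 31204/(-28649) = -2369*(-1/43400) - 31204*(-1/28649) = 2369/43400 + 31204/28649 = 1422123081/1243366600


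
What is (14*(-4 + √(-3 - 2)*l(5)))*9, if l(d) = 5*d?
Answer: -504 + 3150*I*√5 ≈ -504.0 + 7043.6*I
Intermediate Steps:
(14*(-4 + √(-3 - 2)*l(5)))*9 = (14*(-4 + √(-3 - 2)*(5*5)))*9 = (14*(-4 + √(-5)*25))*9 = (14*(-4 + (I*√5)*25))*9 = (14*(-4 + 25*I*√5))*9 = (-56 + 350*I*√5)*9 = -504 + 3150*I*√5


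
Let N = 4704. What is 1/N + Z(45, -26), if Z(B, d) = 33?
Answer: 155233/4704 ≈ 33.000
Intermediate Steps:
1/N + Z(45, -26) = 1/4704 + 33 = 155233/4704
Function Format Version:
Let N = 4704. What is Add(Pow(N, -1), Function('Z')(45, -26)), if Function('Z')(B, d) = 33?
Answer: Rational(155233, 4704) ≈ 33.000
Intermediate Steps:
Add(Pow(N, -1), Function('Z')(45, -26)) = Add(Pow(4704, -1), 33) = Add(Rational(1, 4704), 33) = Rational(155233, 4704)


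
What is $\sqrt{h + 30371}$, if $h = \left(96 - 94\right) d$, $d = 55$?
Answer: $\sqrt{30481} \approx 174.59$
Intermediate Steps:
$h = 110$ ($h = \left(96 - 94\right) 55 = 2 \cdot 55 = 110$)
$\sqrt{h + 30371} = \sqrt{110 + 30371} = \sqrt{30481}$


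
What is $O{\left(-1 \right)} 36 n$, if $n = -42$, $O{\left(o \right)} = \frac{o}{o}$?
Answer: $-1512$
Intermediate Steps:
$O{\left(o \right)} = 1$
$O{\left(-1 \right)} 36 n = 1 \cdot 36 \left(-42\right) = 36 \left(-42\right) = -1512$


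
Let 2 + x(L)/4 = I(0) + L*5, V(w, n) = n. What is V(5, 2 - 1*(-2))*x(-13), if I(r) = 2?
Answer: -1040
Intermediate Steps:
x(L) = 20*L (x(L) = -8 + 4*(2 + L*5) = -8 + 4*(2 + 5*L) = -8 + (8 + 20*L) = 20*L)
V(5, 2 - 1*(-2))*x(-13) = (2 - 1*(-2))*(20*(-13)) = (2 + 2)*(-260) = 4*(-260) = -1040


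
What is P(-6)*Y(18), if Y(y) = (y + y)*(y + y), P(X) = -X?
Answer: 7776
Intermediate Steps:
Y(y) = 4*y² (Y(y) = (2*y)*(2*y) = 4*y²)
P(-6)*Y(18) = (-1*(-6))*(4*18²) = 6*(4*324) = 6*1296 = 7776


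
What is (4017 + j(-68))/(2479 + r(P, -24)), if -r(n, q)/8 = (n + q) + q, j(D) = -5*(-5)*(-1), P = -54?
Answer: 3992/3295 ≈ 1.2115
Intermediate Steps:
j(D) = -25 (j(D) = 25*(-1) = -25)
r(n, q) = -16*q - 8*n (r(n, q) = -8*((n + q) + q) = -8*(n + 2*q) = -16*q - 8*n)
(4017 + j(-68))/(2479 + r(P, -24)) = (4017 - 25)/(2479 + (-16*(-24) - 8*(-54))) = 3992/(2479 + (384 + 432)) = 3992/(2479 + 816) = 3992/3295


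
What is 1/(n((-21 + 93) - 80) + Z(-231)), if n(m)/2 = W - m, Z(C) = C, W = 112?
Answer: 1/9 ≈ 0.11111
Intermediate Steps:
n(m) = 224 - 2*m (n(m) = 2*(112 - m) = 224 - 2*m)
1/(n((-21 + 93) - 80) + Z(-231)) = 1/((224 - 2*((-21 + 93) - 80)) - 231) = 1/((224 - 2*(72 - 80)) - 231) = 1/((224 - 2*(-8)) - 231) = 1/((224 + 16) - 231) = 1/(240 - 231) = 1/9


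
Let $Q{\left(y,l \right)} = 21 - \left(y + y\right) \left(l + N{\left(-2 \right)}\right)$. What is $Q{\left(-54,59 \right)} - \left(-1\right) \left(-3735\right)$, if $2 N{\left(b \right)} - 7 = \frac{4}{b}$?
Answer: $2928$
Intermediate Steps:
$N{\left(b \right)} = \frac{7}{2} + \frac{2}{b}$ ($N{\left(b \right)} = \frac{7}{2} + \frac{4 \frac{1}{b}}{2} = \frac{7}{2} + \frac{2}{b}$)
$Q{\left(y,l \right)} = 21 - 2 y \left(\frac{5}{2} + l\right)$ ($Q{\left(y,l \right)} = 21 - \left(y + y\right) \left(l + \left(\frac{7}{2} + \frac{2}{-2}\right)\right) = 21 - 2 y \left(l + \left(\frac{7}{2} + 2 \left(- \frac{1}{2}\right)\right)\right) = 21 - 2 y \left(l + \left(\frac{7}{2} - 1\right)\right) = 21 - 2 y \left(l + \frac{5}{2}\right) = 21 - 2 y \left(\frac{5}{2} + l\right)$)
$Q{\left(-54,59 \right)} - \left(-1\right) \left(-3735\right) = \left(21 - -270 - 118 \left(-54\right)\right) - \left(-1\right) \left(-3735\right) = \left(21 + 270 + 6372\right) - 3735 = 6663 - 3735 = 2928$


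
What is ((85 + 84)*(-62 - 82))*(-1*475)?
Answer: 11559600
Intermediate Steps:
((85 + 84)*(-62 - 82))*(-1*475) = (169*(-144))*(-475) = -24336*(-475) = 11559600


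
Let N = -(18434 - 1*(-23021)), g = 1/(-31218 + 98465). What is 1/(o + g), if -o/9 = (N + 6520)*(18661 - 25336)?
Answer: -67247/141132632245874 ≈ -4.7648e-10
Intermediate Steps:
g = 1/67247 ≈ 1.4871e-5
N = -41455 (N = -(18434 + 23021) = -1*41455 = -41455)
o = -2098720125 (o = -9*(-41455 + 6520)*(18661 - 25336) = -(-314415)*(-6675) = -9*233191125 = -2098720125)
1/(o + g) = 1/(-2098720125 + 1/67247) = 1/(-141132632245874/67247) = -67247/141132632245874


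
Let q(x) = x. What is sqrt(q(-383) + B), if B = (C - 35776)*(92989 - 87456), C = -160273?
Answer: 10*I*sqrt(10847395) ≈ 32935.0*I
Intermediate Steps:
B = -1084739117 (B = (-160273 - 35776)*(92989 - 87456) = -196049*5533 = -1084739117)
sqrt(q(-383) + B) = sqrt(-383 - 1084739117) = sqrt(-1084739500) = 10*I*sqrt(10847395)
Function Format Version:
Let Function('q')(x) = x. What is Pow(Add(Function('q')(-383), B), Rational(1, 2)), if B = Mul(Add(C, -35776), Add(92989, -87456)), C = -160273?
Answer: Mul(10, I, Pow(10847395, Rational(1, 2))) ≈ Mul(32935., I)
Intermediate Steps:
B = -1084739117 (B = Mul(Add(-160273, -35776), Add(92989, -87456)) = Mul(-196049, 5533) = -1084739117)
Pow(Add(Function('q')(-383), B), Rational(1, 2)) = Pow(Add(-383, -1084739117), Rational(1, 2)) = Pow(-1084739500, Rational(1, 2)) = Mul(10, I, Pow(10847395, Rational(1, 2)))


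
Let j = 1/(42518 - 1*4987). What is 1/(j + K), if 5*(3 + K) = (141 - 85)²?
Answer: 187655/117134256 ≈ 0.0016020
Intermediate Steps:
K = 3121/5 (K = -3 + (141 - 85)²/5 = -3 + (⅕)*56² = -3 + (⅕)*3136 = -3 + 3136/5 = 3121/5 ≈ 624.20)
j = 1/37531 (j = 1/(42518 - 4987) = 1/37531 ≈ 2.6645e-5)
1/(j + K) = 1/(1/37531 + 3121/5) = 1/(117134256/187655) = 187655/117134256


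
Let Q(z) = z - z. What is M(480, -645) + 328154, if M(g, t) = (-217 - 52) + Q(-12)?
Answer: 327885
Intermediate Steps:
Q(z) = 0
M(g, t) = -269 (M(g, t) = (-217 - 52) + 0 = -269 + 0 = -269)
M(480, -645) + 328154 = -269 + 328154 = 327885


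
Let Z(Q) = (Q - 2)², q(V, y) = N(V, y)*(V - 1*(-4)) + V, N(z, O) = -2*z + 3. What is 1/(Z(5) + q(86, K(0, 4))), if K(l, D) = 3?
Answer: -1/15115 ≈ -6.6159e-5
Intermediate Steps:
N(z, O) = 3 - 2*z
q(V, y) = V + (3 - 2*V)*(4 + V) (q(V, y) = (3 - 2*V)*(V - 1*(-4)) + V = (3 - 2*V)*(V + 4) + V = (3 - 2*V)*(4 + V) + V = V + (3 - 2*V)*(4 + V))
Z(Q) = (-2 + Q)²
1/(Z(5) + q(86, K(0, 4))) = 1/((-2 + 5)² + (12 - 4*86 - 2*86²)) = 1/(3² + (12 - 344 - 2*7396)) = 1/(9 + (12 - 344 - 14792)) = 1/(9 - 15124) = 1/(-15115) = -1/15115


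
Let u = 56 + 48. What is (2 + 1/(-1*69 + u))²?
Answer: 5041/1225 ≈ 4.1151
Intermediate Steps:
u = 104
(2 + 1/(-1*69 + u))² = (2 + 1/(-1*69 + 104))² = (2 + 1/(-69 + 104))² = (2 + 1/35)² = (71/35)² = 5041/1225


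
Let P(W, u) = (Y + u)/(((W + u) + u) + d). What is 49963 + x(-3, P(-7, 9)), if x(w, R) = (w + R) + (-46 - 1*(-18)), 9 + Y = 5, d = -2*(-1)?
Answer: 649121/13 ≈ 49932.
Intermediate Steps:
d = 2
Y = -4 (Y = -9 + 5 = -4)
P(W, u) = (-4 + u)/(2 + W + 2*u) (P(W, u) = (-4 + u)/(((W + u) + u) + 2) = (-4 + u)/((W + 2*u) + 2) = (-4 + u)/(2 + W + 2*u))
x(w, R) = -28 + R + w (x(w, R) = (R + w) + (-46 + 18) = (R + w) - 28 = -28 + R + w)
49963 + x(-3, P(-7, 9)) = 49963 + (-28 + (-4 + 9)/(2 - 7 + 2*9) - 3) = 49963 + (-28 + 5/(2 - 7 + 18) - 3) = 49963 + (-28 + 5/13 - 3) = 49963 - 398/13 = 649121/13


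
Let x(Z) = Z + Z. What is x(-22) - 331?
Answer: -375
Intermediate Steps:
x(Z) = 2*Z
x(-22) - 331 = 2*(-22) - 331 = -44 - 331 = -375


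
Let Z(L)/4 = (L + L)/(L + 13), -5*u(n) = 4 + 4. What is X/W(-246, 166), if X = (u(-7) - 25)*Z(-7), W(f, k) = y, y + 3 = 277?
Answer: 1862/2055 ≈ 0.90608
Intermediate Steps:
y = 274 (y = -3 + 277 = 274)
u(n) = -8/5 (u(n) = -(4 + 4)/5 = -⅕*8 = -8/5)
W(f, k) = 274
Z(L) = 8*L/(13 + L) (Z(L) = 4*((L + L)/(L + 13)) = 4*((2*L)/(13 + L)) = 4*(2*L/(13 + L)) = 8*L/(13 + L))
X = 3724/15 (X = (-8/5 - 25)*(8*(-7)/(13 - 7)) = -1064*(-7)/(5*6) = -133/5*(-28/3) = 3724/15 ≈ 248.27)
X/W(-246, 166) = (3724/15)/274 = (3724/15)*(1/274) = 1862/2055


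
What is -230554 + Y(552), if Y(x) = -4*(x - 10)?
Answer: -232722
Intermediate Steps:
Y(x) = 40 - 4*x (Y(x) = -4*(-10 + x) = 40 - 4*x)
-230554 + Y(552) = -230554 + (40 - 4*552) = -230554 + (40 - 2208) = -230554 - 2168 = -232722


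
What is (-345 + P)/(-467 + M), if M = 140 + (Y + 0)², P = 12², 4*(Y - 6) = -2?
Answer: 804/1187 ≈ 0.67734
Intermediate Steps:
Y = 11/2 (Y = 6 + (¼)*(-2) = 6 - ½ = 11/2 ≈ 5.5000)
P = 144
M = 681/4 (M = 140 + (11/2 + 0)² = 140 + (11/2)² = 140 + 121/4 = 681/4 ≈ 170.25)
(-345 + P)/(-467 + M) = (-345 + 144)/(-467 + 681/4) = -201/(-1187/4) = -201*(-4/1187) = 804/1187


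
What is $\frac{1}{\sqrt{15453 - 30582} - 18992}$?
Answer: $- \frac{18992}{360711193} - \frac{123 i}{360711193} \approx -5.2652 \cdot 10^{-5} - 3.4099 \cdot 10^{-7} i$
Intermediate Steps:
$\frac{1}{\sqrt{15453 - 30582} - 18992} = \frac{1}{\sqrt{-15129} - 18992} = \frac{1}{123 i - 18992} = \frac{1}{-18992 + 123 i} = \frac{-18992 - 123 i}{360711193}$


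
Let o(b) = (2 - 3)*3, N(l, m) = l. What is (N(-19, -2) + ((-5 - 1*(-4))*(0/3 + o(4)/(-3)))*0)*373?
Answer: -7087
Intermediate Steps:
o(b) = -3 (o(b) = -1*3 = -3)
(N(-19, -2) + ((-5 - 1*(-4))*(0/3 + o(4)/(-3)))*0)*373 = (-19 + ((-5 - 1*(-4))*(0/3 - 3/(-3)))*0)*373 = (-19 + ((-5 + 4)*(0*(⅓) - 3*(-⅓)))*0)*373 = (-19 - (0 + 1)*0)*373 = (-19 - 1*1*0)*373 = (-19 - 1*0)*373 = (-19 + 0)*373 = -19*373 = -7087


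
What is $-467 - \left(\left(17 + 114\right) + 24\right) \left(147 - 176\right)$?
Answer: $4028$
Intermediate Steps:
$-467 - \left(\left(17 + 114\right) + 24\right) \left(147 - 176\right) = -467 - \left(131 + 24\right) \left(-29\right) = -467 - 155 \left(-29\right) = -467 - -4495 = -467 + 4495 = 4028$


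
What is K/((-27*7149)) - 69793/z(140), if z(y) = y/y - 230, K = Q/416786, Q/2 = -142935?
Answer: 935799491520014/3070481008977 ≈ 304.77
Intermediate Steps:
Q = -285870 (Q = 2*(-142935) = -285870)
K = -142935/208393 (K = -285870/416786 = -285870*1/416786 = -142935/208393 ≈ -0.68589)
z(y) = -229 (z(y) = 1 - 230 = -229)
K/((-27*7149)) - 69793/z(140) = -142935/(208393*((-27*7149))) - 69793/(-229) = -142935/208393/(-193023) - 69793*(-1/229) = -142935/208393*(-1/193023) + 69793/229 = 47645/13408214013 + 69793/229 = 935799491520014/3070481008977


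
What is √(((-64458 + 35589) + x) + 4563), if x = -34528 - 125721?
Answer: I*√184555 ≈ 429.6*I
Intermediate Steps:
x = -160249
√(((-64458 + 35589) + x) + 4563) = √(((-64458 + 35589) - 160249) + 4563) = √((-28869 - 160249) + 4563) = √(-189118 + 4563) = √(-184555) = I*√184555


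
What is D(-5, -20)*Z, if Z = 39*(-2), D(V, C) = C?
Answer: 1560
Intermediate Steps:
Z = -78
D(-5, -20)*Z = -20*(-78) = 1560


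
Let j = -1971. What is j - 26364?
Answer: -28335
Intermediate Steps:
j - 26364 = -1971 - 26364 = -28335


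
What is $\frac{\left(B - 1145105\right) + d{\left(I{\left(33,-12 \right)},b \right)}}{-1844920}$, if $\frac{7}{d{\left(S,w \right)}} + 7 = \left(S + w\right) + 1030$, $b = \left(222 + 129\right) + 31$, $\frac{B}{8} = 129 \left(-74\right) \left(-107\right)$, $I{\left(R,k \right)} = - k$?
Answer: $- \frac{711159001}{186732260} \approx -3.8084$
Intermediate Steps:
$B = 8171376$ ($B = 8 \cdot 129 \left(-74\right) \left(-107\right) = 8 \left(\left(-9546\right) \left(-107\right)\right) = 8 \cdot 1021422 = 8171376$)
$b = 382$ ($b = 351 + 31 = 382$)
$d{\left(S,w \right)} = \frac{7}{1023 + S + w}$ ($d{\left(S,w \right)} = \frac{7}{-7 + \left(\left(S + w\right) + 1030\right)} = \frac{7}{-7 + \left(1030 + S + w\right)} = \frac{7}{1023 + S + w}$)
$\frac{\left(B - 1145105\right) + d{\left(I{\left(33,-12 \right)},b \right)}}{-1844920} = \frac{\left(8171376 - 1145105\right) + \frac{7}{1023 - -12 + 382}}{-1844920} = \left(7026271 + \frac{7}{1023 + 12 + 382}\right) \left(- \frac{1}{1844920}\right) = \left(7026271 + \frac{7}{1417}\right) \left(- \frac{1}{1844920}\right) = \frac{9956226014}{1417} \left(- \frac{1}{1844920}\right) = - \frac{711159001}{186732260}$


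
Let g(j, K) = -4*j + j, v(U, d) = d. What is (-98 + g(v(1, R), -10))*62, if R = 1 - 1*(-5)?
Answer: -7192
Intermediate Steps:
R = 6 (R = 1 + 5 = 6)
g(j, K) = -3*j
(-98 + g(v(1, R), -10))*62 = (-98 - 3*6)*62 = (-98 - 18)*62 = -116*62 = -7192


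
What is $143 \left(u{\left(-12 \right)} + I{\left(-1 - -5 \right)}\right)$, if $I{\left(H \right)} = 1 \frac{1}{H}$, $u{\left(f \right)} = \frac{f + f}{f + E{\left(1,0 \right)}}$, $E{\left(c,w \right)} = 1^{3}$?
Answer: $\frac{1391}{4} \approx 347.75$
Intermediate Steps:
$E{\left(c,w \right)} = 1$
$u{\left(f \right)} = \frac{2 f}{1 + f}$ ($u{\left(f \right)} = \frac{f + f}{f + 1} = \frac{2 f}{1 + f}$)
$I{\left(H \right)} = \frac{1}{H}$
$143 \left(u{\left(-12 \right)} + I{\left(-1 - -5 \right)}\right) = 143 \left(2 \left(-12\right) \frac{1}{1 - 12} + \frac{1}{-1 - -5}\right) = 143 \left(2 \left(-12\right) \frac{1}{-11} + \frac{1}{-1 + 5}\right) = 143 \left(2 \left(-12\right) \left(- \frac{1}{11}\right) + \frac{1}{4}\right) = 143 \left(\frac{24}{11} + \frac{1}{4}\right) = 143 \cdot \frac{107}{44} = \frac{1391}{4}$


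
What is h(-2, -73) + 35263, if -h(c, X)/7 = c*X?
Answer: 34241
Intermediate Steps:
h(c, X) = -7*X*c (h(c, X) = -7*c*X = -7*X*c)
h(-2, -73) + 35263 = -7*(-73)*(-2) + 35263 = -1022 + 35263 = 34241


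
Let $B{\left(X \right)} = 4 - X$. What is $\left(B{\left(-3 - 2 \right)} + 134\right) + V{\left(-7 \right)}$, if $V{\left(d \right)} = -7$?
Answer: $136$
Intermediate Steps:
$\left(B{\left(-3 - 2 \right)} + 134\right) + V{\left(-7 \right)} = \left(\left(4 - \left(-3 - 2\right)\right) + 134\right) - 7 = \left(\left(4 - -5\right) + 134\right) - 7 = \left(\left(4 + 5\right) + 134\right) - 7 = \left(9 + 134\right) - 7 = 143 - 7 = 136$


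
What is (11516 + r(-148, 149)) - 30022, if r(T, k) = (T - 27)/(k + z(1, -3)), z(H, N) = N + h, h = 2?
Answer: -2739063/148 ≈ -18507.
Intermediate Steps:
z(H, N) = 2 + N (z(H, N) = N + 2 = 2 + N)
r(T, k) = (-27 + T)/(-1 + k) (r(T, k) = (T - 27)/(k + (2 - 3)) = (-27 + T)/(k - 1) = (-27 + T)/(-1 + k))
(11516 + r(-148, 149)) - 30022 = (11516 + (-27 - 148)/(-1 + 149)) - 30022 = (11516 - 175/148) - 30022 = 1704193/148 - 30022 = -2739063/148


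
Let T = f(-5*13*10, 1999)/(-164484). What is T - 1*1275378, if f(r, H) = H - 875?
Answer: -52444819019/41121 ≈ -1.2754e+6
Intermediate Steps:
f(r, H) = -875 + H
T = -281/41121 (T = (-875 + 1999)/(-164484) = 1124*(-1/164484) = -281/41121 ≈ -0.0068335)
T - 1*1275378 = -281/41121 - 1*1275378 = -281/41121 - 1275378 = -52444819019/41121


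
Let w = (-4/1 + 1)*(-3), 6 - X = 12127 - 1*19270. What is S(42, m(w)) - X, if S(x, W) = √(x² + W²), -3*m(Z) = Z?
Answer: -7149 + 3*√197 ≈ -7106.9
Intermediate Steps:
X = 7149 (X = 6 - (12127 - 1*19270) = 6 - (12127 - 19270) = 6 - 1*(-7143) = 6 + 7143 = 7149)
w = 9 (w = (-4*1 + 1)*(-3) = (-4 + 1)*(-3) = -3*(-3) = 9)
m(Z) = -Z/3
S(x, W) = √(W² + x²)
S(42, m(w)) - X = √((-⅓*9)² + 42²) - 1*7149 = √((-3)² + 1764) - 7149 = √(9 + 1764) - 7149 = √1773 - 7149 = 3*√197 - 7149 = -7149 + 3*√197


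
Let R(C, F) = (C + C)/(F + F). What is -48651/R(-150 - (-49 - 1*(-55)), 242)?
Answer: 1962257/26 ≈ 75471.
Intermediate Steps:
R(C, F) = C/F (R(C, F) = (2*C)/((2*F)) = (2*C)*(1/(2*F)) = C/F)
-48651/R(-150 - (-49 - 1*(-55)), 242) = -48651*242/(-150 - (-49 - 1*(-55))) = -48651*242/(-150 - (-49 + 55)) = -48651*242/(-150 - 1*6) = -48651*242/(-150 - 6) = -48651/((-156*1/242)) = -48651/(-78/121) = -48651*(-121/78) = 1962257/26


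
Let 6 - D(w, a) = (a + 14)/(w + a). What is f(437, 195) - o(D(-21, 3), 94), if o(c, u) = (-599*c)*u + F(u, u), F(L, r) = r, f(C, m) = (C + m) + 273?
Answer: 3526424/9 ≈ 3.9183e+5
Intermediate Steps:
f(C, m) = 273 + C + m
D(w, a) = 6 - (14 + a)/(a + w) (D(w, a) = 6 - (a + 14)/(w + a) = 6 - (14 + a)/(a + w))
o(c, u) = u - 599*c*u (o(c, u) = (-599*c)*u + u = -599*c*u + u = u - 599*c*u)
f(437, 195) - o(D(-21, 3), 94) = (273 + 437 + 195) - 94*(1 - 599*(-14 + 5*3 + 6*(-21))/(3 - 21)) = 905 - 94*(1 - 599*(-14 + 15 - 126)/(-18)) = 905 - 94*(1 - (-599)*(-125)/18) = 905 - 94*(1 - 599*125/18) = 905 - 94*(1 - 74875/18) = 905 - 94*(-74857)/18 = 905 - 1*(-3518279/9) = 905 + 3518279/9 = 3526424/9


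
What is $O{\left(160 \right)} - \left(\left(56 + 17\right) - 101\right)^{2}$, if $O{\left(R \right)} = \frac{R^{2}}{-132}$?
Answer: $- \frac{32272}{33} \approx -977.94$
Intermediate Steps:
$O{\left(R \right)} = - \frac{R^{2}}{132}$
$O{\left(160 \right)} - \left(\left(56 + 17\right) - 101\right)^{2} = - \frac{160^{2}}{132} - \left(\left(56 + 17\right) - 101\right)^{2} = \left(- \frac{1}{132}\right) 25600 - \left(73 - 101\right)^{2} = - \frac{6400}{33} - \left(-28\right)^{2} = - \frac{6400}{33} - 784 = - \frac{32272}{33}$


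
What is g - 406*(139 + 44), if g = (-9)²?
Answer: -74217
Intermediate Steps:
g = 81
g - 406*(139 + 44) = 81 - 406*(139 + 44) = 81 - 406*183 = 81 - 74298 = -74217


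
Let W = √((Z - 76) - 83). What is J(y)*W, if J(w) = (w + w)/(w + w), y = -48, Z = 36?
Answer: I*√123 ≈ 11.091*I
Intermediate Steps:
J(w) = 1 (J(w) = (2*w)/((2*w)) = (2*w)*(1/(2*w)) = 1)
W = I*√123 (W = √((36 - 76) - 83) = √(-40 - 83) = √(-123) = I*√123 ≈ 11.091*I)
J(y)*W = 1*(I*√123) = I*√123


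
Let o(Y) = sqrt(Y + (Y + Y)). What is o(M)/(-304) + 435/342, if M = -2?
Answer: 145/114 - I*sqrt(6)/304 ≈ 1.2719 - 0.0080575*I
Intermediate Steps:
o(Y) = sqrt(3)*sqrt(Y) (o(Y) = sqrt(Y + 2*Y) = sqrt(3*Y) = sqrt(3)*sqrt(Y))
o(M)/(-304) + 435/342 = (sqrt(3)*sqrt(-2))/(-304) + 435/342 = (sqrt(3)*(I*sqrt(2)))*(-1/304) + 435*(1/342) = (I*sqrt(6))*(-1/304) + 145/114 = -I*sqrt(6)/304 + 145/114 = 145/114 - I*sqrt(6)/304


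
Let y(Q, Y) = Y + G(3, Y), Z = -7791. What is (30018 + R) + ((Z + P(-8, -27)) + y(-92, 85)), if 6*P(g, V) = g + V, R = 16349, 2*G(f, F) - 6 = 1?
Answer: 115976/3 ≈ 38659.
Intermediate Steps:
G(f, F) = 7/2 (G(f, F) = 3 + (½)*1 = 3 + ½ = 7/2)
y(Q, Y) = 7/2 + Y (y(Q, Y) = Y + 7/2 = 7/2 + Y)
P(g, V) = V/6 + g/6 (P(g, V) = (g + V)/6 = (V + g)/6 = V/6 + g/6)
(30018 + R) + ((Z + P(-8, -27)) + y(-92, 85)) = (30018 + 16349) + ((-7791 + ((⅙)*(-27) + (⅙)*(-8))) + (7/2 + 85)) = 46367 + ((-7791 + (-9/2 - 4/3)) + 177/2) = 46367 + ((-7791 - 35/6) + 177/2) = 46367 + (-46781/6 + 177/2) = 46367 - 23125/3 = 115976/3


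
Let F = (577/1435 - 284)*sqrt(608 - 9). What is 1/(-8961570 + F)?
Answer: -18453888983250/165375718689912564469 + 583991905*sqrt(599)/165375718689912564469 ≈ -1.1150e-7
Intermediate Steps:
F = -406963*sqrt(599)/1435 (F = (577*(1/1435) - 284)*sqrt(599) = (577/1435 - 284)*sqrt(599) = -406963*sqrt(599)/1435 ≈ -6940.9)
1/(-8961570 + F) = 1/(-8961570 - 406963*sqrt(599)/1435)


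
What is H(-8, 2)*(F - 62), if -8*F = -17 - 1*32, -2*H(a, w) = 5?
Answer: 2235/16 ≈ 139.69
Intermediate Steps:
H(a, w) = -5/2 (H(a, w) = -½*5 = -5/2)
F = 49/8 (F = -(-17 - 1*32)/8 = -(-17 - 32)/8 = -⅛*(-49) = 49/8 ≈ 6.1250)
H(-8, 2)*(F - 62) = -5*(49/8 - 62)/2 = -5/2*(-447/8) = 2235/16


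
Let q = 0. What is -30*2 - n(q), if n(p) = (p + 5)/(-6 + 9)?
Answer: -185/3 ≈ -61.667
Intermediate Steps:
n(p) = 5/3 + p/3 (n(p) = (5 + p)/3 = (5 + p)*(⅓) = 5/3 + p/3)
-30*2 - n(q) = -30*2 - (5/3 + (⅓)*0) = -60 - (5/3 + 0) = -60 - 1*5/3 = -60 - 5/3 = -185/3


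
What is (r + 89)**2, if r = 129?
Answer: 47524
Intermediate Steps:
(r + 89)**2 = (129 + 89)**2 = 218**2 = 47524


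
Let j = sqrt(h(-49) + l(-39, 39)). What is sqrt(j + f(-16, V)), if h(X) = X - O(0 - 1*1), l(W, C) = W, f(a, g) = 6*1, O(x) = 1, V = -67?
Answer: sqrt(6 + I*sqrt(89)) ≈ 2.9309 + 1.6094*I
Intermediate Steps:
f(a, g) = 6
h(X) = -1 + X (h(X) = X - 1*1 = X - 1 = -1 + X)
j = I*sqrt(89) (j = sqrt((-1 - 49) - 39) = sqrt(-50 - 39) = sqrt(-89) = I*sqrt(89) ≈ 9.434*I)
sqrt(j + f(-16, V)) = sqrt(I*sqrt(89) + 6) = sqrt(6 + I*sqrt(89))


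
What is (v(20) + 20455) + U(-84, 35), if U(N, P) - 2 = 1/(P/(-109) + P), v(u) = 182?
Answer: 78015529/3780 ≈ 20639.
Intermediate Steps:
U(N, P) = 2 + 109/(108*P) (U(N, P) = 2 + 1/(P/(-109) + P) = 2 + 1/(P*(-1/109) + P) = 2 + 1/(-P/109 + P) = 2 + 1/(108*P/109) = 2 + 109/(108*P))
(v(20) + 20455) + U(-84, 35) = (182 + 20455) + (2 + (109/108)/35) = 20637 + (2 + (109/108)*(1/35)) = 20637 + (2 + 109/3780) = 20637 + 7669/3780 = 78015529/3780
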